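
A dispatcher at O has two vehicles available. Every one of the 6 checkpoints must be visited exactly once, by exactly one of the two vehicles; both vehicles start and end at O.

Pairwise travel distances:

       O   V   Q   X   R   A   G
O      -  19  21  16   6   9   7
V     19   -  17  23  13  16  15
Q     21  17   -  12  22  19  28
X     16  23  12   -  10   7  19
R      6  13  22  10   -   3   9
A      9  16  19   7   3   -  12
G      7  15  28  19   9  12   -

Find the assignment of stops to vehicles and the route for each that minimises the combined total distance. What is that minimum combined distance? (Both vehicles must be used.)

Minimum combined distance: 78.

Try each way of splitting the stops between the two vehicles (each non-empty) and, for each split, find the best tour for each vehicle:
  {V} + {Q, X, R, A, G}: 38 + 59 = 97
  {Q} + {V, X, R, A, G}: 42 + 61 = 103
  {V, Q} + {X, R, A, G}: 57 + 42 = 99
  {X} + {V, Q, R, A, G}: 32 + 67 = 99
  {V, X} + {Q, R, A, G}: 58 + 59 = 117
  {Q, X} + {V, R, A, G}: 49 + 47 = 96
  … (31 splits in total)
  {V, Q, X, R, A} + {G}: 64 + 14 = 78  ← best
Best: vehicle 1 O → V → Q → X → A → R → O = 64; vehicle 2 O → G → O = 14; combined 78.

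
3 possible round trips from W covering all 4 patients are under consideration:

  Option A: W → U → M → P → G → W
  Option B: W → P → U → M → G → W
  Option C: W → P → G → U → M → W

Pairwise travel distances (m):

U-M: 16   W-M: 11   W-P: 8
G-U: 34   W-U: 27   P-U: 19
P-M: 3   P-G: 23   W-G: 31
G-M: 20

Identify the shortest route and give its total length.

92 m — Option C is the shortest.

Option A: 27 + 16 + 3 + 23 + 31 = 100
Option B: 8 + 19 + 16 + 20 + 31 = 94
Option C: 8 + 23 + 34 + 16 + 11 = 92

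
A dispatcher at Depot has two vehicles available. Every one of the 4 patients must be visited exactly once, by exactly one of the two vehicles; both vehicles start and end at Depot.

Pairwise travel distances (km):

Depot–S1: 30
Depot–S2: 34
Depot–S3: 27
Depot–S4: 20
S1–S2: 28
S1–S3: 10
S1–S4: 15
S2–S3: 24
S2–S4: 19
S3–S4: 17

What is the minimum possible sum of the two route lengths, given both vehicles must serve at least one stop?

Minimum combined distance: 138 km.

Check every non-empty split of the stops between the two vehicles; for each half take its own optimal tour:
  {S1} + {S2, S3, S4}: 60 + 90 = 150
  {S2} + {S1, S3, S4}: 68 + 72 = 140
  {S1, S2} + {S3, S4}: 92 + 64 = 156
  {S3} + {S1, S2, S4}: 54 + 97 = 151
  {S1, S3} + {S2, S4}: 67 + 73 = 140
  {S2, S3} + {S1, S4}: 85 + 65 = 150
  … (7 splits in total)
  {S1, S2, S3} + {S4}: 98 + 40 = 138  ← best
Best: vehicle 1 Depot → S1 → S3 → S2 → Depot = 98; vehicle 2 Depot → S4 → Depot = 40; combined 138.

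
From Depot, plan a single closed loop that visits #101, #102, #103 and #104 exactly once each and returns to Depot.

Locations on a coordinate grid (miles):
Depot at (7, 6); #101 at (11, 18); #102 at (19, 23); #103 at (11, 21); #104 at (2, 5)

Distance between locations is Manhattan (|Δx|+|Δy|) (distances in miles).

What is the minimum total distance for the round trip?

Minimum total distance: 70 miles.

There are 12 distinct closed tours to check (reversals are equivalent).
Depot→#101→#102→#103→#104→Depot: 16+13+10+25+6 = 70
Depot→#101→#102→#104→#103→Depot: 16+13+35+25+19 = 108
Depot→#101→#103→#102→#104→Depot: 16+3+10+35+6 = 70
Depot→#101→#103→#104→#102→Depot: 16+3+25+35+29 = 108
Depot→#101→#104→#102→#103→Depot: 16+22+35+10+19 = 102
Depot→#101→#104→#103→#102→Depot: 16+22+25+10+29 = 102
Depot→#102→#101→#103→#104→Depot: 29+13+3+25+6 = 76
Depot→#102→#101→#104→#103→Depot: 29+13+22+25+19 = 108
Depot→#102→#103→#101→#104→Depot: 29+10+3+22+6 = 70
Depot→#102→#104→#101→#103→Depot: 29+35+22+3+19 = 108
Depot→#103→#101→#102→#104→Depot: 19+3+13+35+6 = 76
Depot→#103→#102→#101→#104→Depot: 19+10+13+22+6 = 70
The minimum is 70.
One optimal route: Depot → #101 → #102 → #103 → #104 → Depot (or its reverse).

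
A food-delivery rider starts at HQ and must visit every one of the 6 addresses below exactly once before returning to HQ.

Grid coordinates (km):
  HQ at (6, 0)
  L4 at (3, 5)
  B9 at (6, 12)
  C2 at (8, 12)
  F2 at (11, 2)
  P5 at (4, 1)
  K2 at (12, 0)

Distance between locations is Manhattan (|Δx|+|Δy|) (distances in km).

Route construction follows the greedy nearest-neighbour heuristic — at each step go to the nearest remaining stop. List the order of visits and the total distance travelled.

At HQ the remaining stops are P5 3, K2 6, F2 7, L4 8, B9 12, C2 14; go to P5.
At P5 the remaining stops are L4 5, F2 8, K2 9, B9 13, C2 15; go to L4.
At L4 the remaining stops are B9 10, F2 11, C2 12, K2 14; go to B9.
At B9 the remaining stops are C2 2, F2 15, K2 18; go to C2.
At C2 the remaining stops are F2 13, K2 16; go to F2.
At F2 the remaining stops are K2 3; go to K2.
Return K2→HQ: 6.
Total = 3 + 5 + 10 + 2 + 13 + 3 + 6 = 42.

Nearest-neighbour total = 42 km; route HQ → P5 → L4 → B9 → C2 → F2 → K2 → HQ.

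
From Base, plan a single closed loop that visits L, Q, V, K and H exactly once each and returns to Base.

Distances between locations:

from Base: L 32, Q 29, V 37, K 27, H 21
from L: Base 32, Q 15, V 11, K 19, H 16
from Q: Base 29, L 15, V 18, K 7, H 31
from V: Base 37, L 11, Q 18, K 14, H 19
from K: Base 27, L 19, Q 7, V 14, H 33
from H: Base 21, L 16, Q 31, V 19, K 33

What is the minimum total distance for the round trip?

Base-L-Q-V-K-H-Base: 32+15+18+14+33+21 = 133
Base-L-Q-V-H-K-Base: 32+15+18+19+33+27 = 144
Base-L-Q-K-V-H-Base: 32+15+7+14+19+21 = 108
Base-L-Q-K-H-V-Base: 32+15+7+33+19+37 = 143
Base-L-Q-H-V-K-Base: 32+15+31+19+14+27 = 138
Base-L-Q-H-K-V-Base: 32+15+31+33+14+37 = 162
Base-L-V-Q-K-H-Base: 32+11+18+7+33+21 = 122
Base-L-V-Q-H-K-Base: 32+11+18+31+33+27 = 152
Base-L-V-K-Q-H-Base: 32+11+14+7+31+21 = 116
Base-L-V-K-H-Q-Base: 32+11+14+33+31+29 = 150
Base-L-V-H-Q-K-Base: 32+11+19+31+7+27 = 127
Base-L-V-H-K-Q-Base: 32+11+19+33+7+29 = 131
Base-L-K-Q-V-H-Base: 32+19+7+18+19+21 = 116
Base-L-K-Q-H-V-Base: 32+19+7+31+19+37 = 145
… (46 more)
Base-Q-K-V-L-H-Base: 29+7+14+11+16+21 = 98  ← best
The minimum is 98.
One optimal route: Base → Q → K → V → L → H → Base (or its reverse).

98 — the shortest possible round trip.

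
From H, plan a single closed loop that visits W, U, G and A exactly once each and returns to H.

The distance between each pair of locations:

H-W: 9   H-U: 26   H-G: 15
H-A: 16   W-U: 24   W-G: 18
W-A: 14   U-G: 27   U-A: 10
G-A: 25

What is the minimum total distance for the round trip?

H→W→U→G→A→H: 9+24+27+25+16 = 101
H→W→U→A→G→H: 9+24+10+25+15 = 83
H→W→G→U→A→H: 9+18+27+10+16 = 80
H→W→G→A→U→H: 9+18+25+10+26 = 88
H→W→A→U→G→H: 9+14+10+27+15 = 75
H→W→A→G→U→H: 9+14+25+27+26 = 101
H→U→W→G→A→H: 26+24+18+25+16 = 109
H→U→W→A→G→H: 26+24+14+25+15 = 104
H→U→G→W→A→H: 26+27+18+14+16 = 101
H→U→A→W→G→H: 26+10+14+18+15 = 83
H→G→W→U→A→H: 15+18+24+10+16 = 83
H→G→U→W→A→H: 15+27+24+14+16 = 96
The minimum is 75.
One optimal route: H → W → A → U → G → H (or its reverse).

75 — the shortest possible round trip.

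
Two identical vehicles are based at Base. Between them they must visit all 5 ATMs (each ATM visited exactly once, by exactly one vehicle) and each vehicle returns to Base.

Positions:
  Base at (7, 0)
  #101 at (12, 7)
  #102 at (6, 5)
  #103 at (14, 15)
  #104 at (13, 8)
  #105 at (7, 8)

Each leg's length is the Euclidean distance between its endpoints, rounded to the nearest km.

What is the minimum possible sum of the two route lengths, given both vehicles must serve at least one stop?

Check every non-empty split of the stops between the two vehicles; for each half take its own optimal tour:
  {#101} + {#102, #103, #104, #105}: 18 + 35 = 53
  {#102} + {#101, #103, #104, #105}: 10 + 35 = 45
  {#101, #102} + {#103, #104, #105}: 20 + 35 = 55
  {#103} + {#101, #102, #104, #105}: 34 + 24 = 58
  {#101, #103} + {#102, #104, #105}: 34 + 24 = 58
  {#102, #103} + {#101, #104, #105}: 35 + 24 = 59
  … (15 splits in total)
Best: vehicle 1 Base → #102 → Base = 10; vehicle 2 Base → #101 → #104 → #103 → #105 → Base = 35; combined 45.

Minimum combined distance: 45 km.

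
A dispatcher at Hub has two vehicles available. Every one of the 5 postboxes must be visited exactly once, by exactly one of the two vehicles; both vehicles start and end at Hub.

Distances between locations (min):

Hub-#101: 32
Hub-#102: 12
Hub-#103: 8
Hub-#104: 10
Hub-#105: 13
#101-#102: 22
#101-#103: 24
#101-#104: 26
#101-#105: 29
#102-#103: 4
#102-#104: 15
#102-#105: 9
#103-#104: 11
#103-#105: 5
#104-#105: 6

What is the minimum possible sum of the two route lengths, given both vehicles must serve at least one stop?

Try each way of splitting the stops between the two vehicles (each non-empty) and, for each split, find the best tour for each vehicle:
  {#101} + {#102, #103, #104, #105}: 64 + 37 = 101
  {#102} + {#101, #103, #104, #105}: 24 + 77 = 101
  {#101, #102} + {#103, #104, #105}: 66 + 29 = 95
  {#103} + {#101, #102, #104, #105}: 16 + 79 = 95
  {#101, #103} + {#102, #104, #105}: 64 + 37 = 101
  {#102, #103} + {#101, #104, #105}: 24 + 77 = 101
  … (15 splits in total)
Best: vehicle 1 Hub → #101 → #102 → Hub = 66; vehicle 2 Hub → #103 → #105 → #104 → Hub = 29; combined 95.

95 min — the smallest possible combined total.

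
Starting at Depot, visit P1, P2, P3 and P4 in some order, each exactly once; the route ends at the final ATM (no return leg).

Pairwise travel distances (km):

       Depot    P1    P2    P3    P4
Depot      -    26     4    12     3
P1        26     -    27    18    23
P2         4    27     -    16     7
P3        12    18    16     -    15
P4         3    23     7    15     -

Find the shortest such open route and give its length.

44 km — the minimum one-way total.

There are 4! = 24 possible orderings.
Depot - P1 - P2 - P3 - P4: 26+27+16+15 = 84
Depot - P1 - P2 - P4 - P3: 26+27+7+15 = 75
Depot - P1 - P3 - P2 - P4: 26+18+16+7 = 67
Depot - P1 - P3 - P4 - P2: 26+18+15+7 = 66
Depot - P1 - P4 - P2 - P3: 26+23+7+16 = 72
Depot - P1 - P4 - P3 - P2: 26+23+15+16 = 80
Depot - P2 - P1 - P3 - P4: 4+27+18+15 = 64
Depot - P2 - P1 - P4 - P3: 4+27+23+15 = 69
Depot - P2 - P3 - P1 - P4: 4+16+18+23 = 61
Depot - P2 - P3 - P4 - P1: 4+16+15+23 = 58
Depot - P2 - P4 - P1 - P3: 4+7+23+18 = 52
Depot - P2 - P4 - P3 - P1: 4+7+15+18 = 44
Depot - P3 - P1 - P2 - P4: 12+18+27+7 = 64
Depot - P3 - P1 - P4 - P2: 12+18+23+7 = 60
… (10 more)
The minimum is 44.
One shortest path: Depot → P2 → P4 → P3 → P1.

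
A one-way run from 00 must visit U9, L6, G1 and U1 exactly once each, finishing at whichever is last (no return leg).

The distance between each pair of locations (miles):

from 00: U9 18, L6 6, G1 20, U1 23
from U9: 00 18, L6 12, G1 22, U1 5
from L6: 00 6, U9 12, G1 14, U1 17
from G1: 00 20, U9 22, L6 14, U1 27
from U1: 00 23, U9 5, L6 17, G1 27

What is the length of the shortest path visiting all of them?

Minimum one-way distance = 47 miles.

There are 4! = 24 possible orderings.
00 → U9 → L6 → G1 → U1: 18+12+14+27 = 71
00 → U9 → L6 → U1 → G1: 18+12+17+27 = 74
00 → U9 → G1 → L6 → U1: 18+22+14+17 = 71
00 → U9 → G1 → U1 → L6: 18+22+27+17 = 84
00 → U9 → U1 → L6 → G1: 18+5+17+14 = 54
00 → U9 → U1 → G1 → L6: 18+5+27+14 = 64
00 → L6 → U9 → G1 → U1: 6+12+22+27 = 67
00 → L6 → U9 → U1 → G1: 6+12+5+27 = 50
00 → L6 → G1 → U9 → U1: 6+14+22+5 = 47
00 → L6 → G1 → U1 → U9: 6+14+27+5 = 52
00 → L6 → U1 → U9 → G1: 6+17+5+22 = 50
00 → L6 → U1 → G1 → U9: 6+17+27+22 = 72
00 → G1 → U9 → L6 → U1: 20+22+12+17 = 71
00 → G1 → U9 → U1 → L6: 20+22+5+17 = 64
… (10 more)
The minimum is 47.
One shortest path: 00 → L6 → G1 → U9 → U1.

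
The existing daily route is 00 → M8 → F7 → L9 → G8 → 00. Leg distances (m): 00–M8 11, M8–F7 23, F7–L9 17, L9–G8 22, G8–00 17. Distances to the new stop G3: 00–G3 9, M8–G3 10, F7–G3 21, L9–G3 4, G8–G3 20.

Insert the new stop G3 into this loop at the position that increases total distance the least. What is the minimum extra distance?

Insertion cost between consecutive stops i–j is d(i,G3) + d(G3,j) − d(i,j):
  between 00 and M8: 9 + 10 − 11 = 8
  between M8 and F7: 10 + 21 − 23 = 8
  between F7 and L9: 21 + 4 − 17 = 8
  between L9 and G8: 4 + 20 − 22 = 2
  between G8 and 00: 20 + 9 − 17 = 12
Cheapest insertion is between L9 and G8, adding 2.
New total = 90 + 2 = 92.

Minimum extra distance: 2 m, inserting G3 between L9 and G8.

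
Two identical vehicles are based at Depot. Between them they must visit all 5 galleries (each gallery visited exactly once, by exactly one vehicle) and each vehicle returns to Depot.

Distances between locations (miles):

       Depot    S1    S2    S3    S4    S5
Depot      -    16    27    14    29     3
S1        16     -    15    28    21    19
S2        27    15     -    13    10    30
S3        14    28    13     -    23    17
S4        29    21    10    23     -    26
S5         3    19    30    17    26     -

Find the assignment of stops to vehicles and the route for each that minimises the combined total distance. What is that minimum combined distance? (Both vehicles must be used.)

80 miles — the smallest possible combined total.

Check every non-empty split of the stops between the two vehicles; for each half take its own optimal tour:
  {S1} + {S2, S3, S4, S5}: 32 + 66 = 98
  {S2} + {S1, S3, S4, S5}: 54 + 80 = 134
  {S1, S2} + {S3, S4, S5}: 58 + 66 = 124
  {S3} + {S1, S2, S4, S5}: 28 + 70 = 98
  {S1, S3} + {S2, S4, S5}: 58 + 66 = 124
  {S2, S3} + {S1, S4, S5}: 54 + 66 = 120
  … (15 splits in total)
  {S1, S2, S3, S4} + {S5}: 74 + 6 = 80  ← best
Best: vehicle 1 Depot → S1 → S4 → S2 → S3 → Depot = 74; vehicle 2 Depot → S5 → Depot = 6; combined 80.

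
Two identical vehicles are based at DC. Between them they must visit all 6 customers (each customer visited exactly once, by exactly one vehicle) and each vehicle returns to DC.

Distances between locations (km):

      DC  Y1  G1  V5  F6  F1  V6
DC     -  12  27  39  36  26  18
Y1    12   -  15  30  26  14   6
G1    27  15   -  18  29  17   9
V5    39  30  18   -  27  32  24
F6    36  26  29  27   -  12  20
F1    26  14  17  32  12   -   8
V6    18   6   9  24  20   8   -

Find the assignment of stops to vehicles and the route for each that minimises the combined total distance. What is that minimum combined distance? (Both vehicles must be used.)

There are 2^5 − 1 = 31 ways to divide the 6 stops into two non-empty groups. For each, the best each vehicle can do is its own shortest tour through its group:
  {Y1} + {G1, V5, F6, F1, V6}: 24 + 110 = 134
  {G1} + {Y1, V5, F6, F1, V6}: 54 + 104 = 158
  {Y1, G1} + {V5, F6, F1, V6}: 54 + 104 = 158
  {V5} + {Y1, G1, F6, F1, V6}: 78 + 92 = 170
  {Y1, V5} + {G1, F6, F1, V6}: 81 + 92 = 173
  {G1, V5} + {Y1, F6, F1, V6}: 84 + 74 = 158
  … (31 splits in total)
Best: vehicle 1 DC → Y1 → DC = 24; vehicle 2 DC → G1 → V5 → F6 → F1 → V6 → DC = 110; combined 134.

Minimum combined distance: 134 km.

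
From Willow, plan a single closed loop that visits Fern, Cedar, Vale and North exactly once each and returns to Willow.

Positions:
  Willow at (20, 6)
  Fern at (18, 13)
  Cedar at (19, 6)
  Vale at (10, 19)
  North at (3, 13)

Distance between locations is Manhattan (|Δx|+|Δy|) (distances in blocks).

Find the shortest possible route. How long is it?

60 blocks — the shortest possible round trip.

With 4 stops there are 4!/2 = 12 distinct round trips (a route and its reverse cost the same).
Willow → Fern → Cedar → Vale → North → Willow: 9+8+22+13+24 = 76
Willow → Fern → Cedar → North → Vale → Willow: 9+8+23+13+23 = 76
Willow → Fern → Vale → Cedar → North → Willow: 9+14+22+23+24 = 92
Willow → Fern → Vale → North → Cedar → Willow: 9+14+13+23+1 = 60
Willow → Fern → North → Cedar → Vale → Willow: 9+15+23+22+23 = 92
Willow → Fern → North → Vale → Cedar → Willow: 9+15+13+22+1 = 60
Willow → Cedar → Fern → Vale → North → Willow: 1+8+14+13+24 = 60
Willow → Cedar → Fern → North → Vale → Willow: 1+8+15+13+23 = 60
Willow → Cedar → Vale → Fern → North → Willow: 1+22+14+15+24 = 76
Willow → Cedar → North → Fern → Vale → Willow: 1+23+15+14+23 = 76
Willow → Vale → Fern → Cedar → North → Willow: 23+14+8+23+24 = 92
Willow → Vale → Cedar → Fern → North → Willow: 23+22+8+15+24 = 92
The minimum is 60.
One optimal route: Willow → Fern → Vale → North → Cedar → Willow (or its reverse).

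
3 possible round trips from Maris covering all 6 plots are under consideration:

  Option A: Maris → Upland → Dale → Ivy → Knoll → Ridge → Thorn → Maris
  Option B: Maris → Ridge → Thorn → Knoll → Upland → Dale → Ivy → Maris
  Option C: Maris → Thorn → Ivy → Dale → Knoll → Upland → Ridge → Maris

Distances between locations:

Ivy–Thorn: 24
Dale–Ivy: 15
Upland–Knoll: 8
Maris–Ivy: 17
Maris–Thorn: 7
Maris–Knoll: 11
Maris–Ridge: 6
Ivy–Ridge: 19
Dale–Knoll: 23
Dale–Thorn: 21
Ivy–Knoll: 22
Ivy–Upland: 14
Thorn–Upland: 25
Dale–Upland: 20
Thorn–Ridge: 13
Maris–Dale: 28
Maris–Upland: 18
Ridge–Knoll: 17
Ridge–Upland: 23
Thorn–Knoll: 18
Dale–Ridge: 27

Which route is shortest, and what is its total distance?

97 — Option B is the shortest.

Option A: 18 + 20 + 15 + 22 + 17 + 13 + 7 = 112
Option B: 6 + 13 + 18 + 8 + 20 + 15 + 17 = 97
Option C: 7 + 24 + 15 + 23 + 8 + 23 + 6 = 106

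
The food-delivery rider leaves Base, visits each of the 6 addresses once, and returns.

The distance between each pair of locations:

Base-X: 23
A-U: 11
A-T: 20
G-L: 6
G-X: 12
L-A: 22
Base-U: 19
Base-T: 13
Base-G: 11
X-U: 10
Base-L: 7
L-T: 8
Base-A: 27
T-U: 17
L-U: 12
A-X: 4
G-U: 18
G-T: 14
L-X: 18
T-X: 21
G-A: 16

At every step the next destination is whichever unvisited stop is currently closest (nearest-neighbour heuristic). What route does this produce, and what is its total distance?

70 along Base → L → G → X → A → U → T → Base.

At Base the remaining stops are L 7, G 11, T 13, U 19, X 23, A 27; go to L.
At L the remaining stops are G 6, T 8, U 12, X 18, A 22; go to G.
At G the remaining stops are X 12, T 14, A 16, U 18; go to X.
At X the remaining stops are A 4, U 10, T 21; go to A.
At A the remaining stops are U 11, T 20; go to U.
At U the remaining stops are T 17; go to T.
Return T→Base: 13.
Total = 7 + 6 + 12 + 4 + 11 + 17 + 13 = 70.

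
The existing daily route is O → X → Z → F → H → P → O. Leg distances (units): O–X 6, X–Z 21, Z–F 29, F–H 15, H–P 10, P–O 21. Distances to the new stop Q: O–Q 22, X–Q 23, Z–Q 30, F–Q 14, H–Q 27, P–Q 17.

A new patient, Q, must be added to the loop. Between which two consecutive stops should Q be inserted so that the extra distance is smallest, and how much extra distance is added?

Insertion cost between consecutive stops i–j is d(i,Q) + d(Q,j) − d(i,j):
  between O and X: 22 + 23 − 6 = 39
  between X and Z: 23 + 30 − 21 = 32
  between Z and F: 30 + 14 − 29 = 15
  between F and H: 14 + 27 − 15 = 26
  between H and P: 27 + 17 − 10 = 34
  between P and O: 17 + 22 − 21 = 18
Cheapest insertion is between Z and F, adding 15.
New total = 102 + 15 = 117.

+15 — insert Q between Z and F.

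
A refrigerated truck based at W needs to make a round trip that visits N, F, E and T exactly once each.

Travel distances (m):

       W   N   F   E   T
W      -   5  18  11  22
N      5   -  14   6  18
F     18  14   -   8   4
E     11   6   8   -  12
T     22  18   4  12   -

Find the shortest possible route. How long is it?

With 4 stops there are 4!/2 = 12 distinct round trips (a route and its reverse cost the same).
W-N-F-E-T-W: 5+14+8+12+22 = 61
W-N-F-T-E-W: 5+14+4+12+11 = 46
W-N-E-F-T-W: 5+6+8+4+22 = 45
W-N-E-T-F-W: 5+6+12+4+18 = 45
W-N-T-F-E-W: 5+18+4+8+11 = 46
W-N-T-E-F-W: 5+18+12+8+18 = 61
W-F-N-E-T-W: 18+14+6+12+22 = 72
W-F-N-T-E-W: 18+14+18+12+11 = 73
W-F-E-N-T-W: 18+8+6+18+22 = 72
W-F-T-N-E-W: 18+4+18+6+11 = 57
W-E-N-F-T-W: 11+6+14+4+22 = 57
W-E-F-N-T-W: 11+8+14+18+22 = 73
The minimum is 45.
One optimal route: W → N → E → F → T → W (or its reverse).

45 m — the shortest possible round trip.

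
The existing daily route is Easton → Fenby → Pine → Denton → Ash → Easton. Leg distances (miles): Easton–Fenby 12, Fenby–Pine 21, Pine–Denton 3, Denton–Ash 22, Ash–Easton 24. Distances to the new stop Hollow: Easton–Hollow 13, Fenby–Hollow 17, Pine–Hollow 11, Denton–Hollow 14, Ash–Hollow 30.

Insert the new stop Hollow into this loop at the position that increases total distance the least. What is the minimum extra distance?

Insertion cost between consecutive stops i–j is d(i,Hollow) + d(Hollow,j) − d(i,j):
  between Easton and Fenby: 13 + 17 − 12 = 18
  between Fenby and Pine: 17 + 11 − 21 = 7
  between Pine and Denton: 11 + 14 − 3 = 22
  between Denton and Ash: 14 + 30 − 22 = 22
  between Ash and Easton: 30 + 13 − 24 = 19
Cheapest insertion is between Fenby and Pine, adding 7.
New total = 82 + 7 = 89.

Adding 7 miles by placing Hollow on the Fenby–Pine leg.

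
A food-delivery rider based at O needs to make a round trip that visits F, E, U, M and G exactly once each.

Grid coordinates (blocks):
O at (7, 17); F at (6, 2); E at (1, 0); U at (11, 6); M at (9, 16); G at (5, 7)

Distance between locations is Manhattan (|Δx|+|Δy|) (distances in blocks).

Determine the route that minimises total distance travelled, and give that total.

There are 60 distinct closed tours to check (reversals are equivalent).
O→F→E→U→M→G→O: 16+7+16+12+13+12 = 76
O→F→E→U→G→M→O: 16+7+16+7+13+3 = 62
O→F→E→M→U→G→O: 16+7+24+12+7+12 = 78
O→F→E→M→G→U→O: 16+7+24+13+7+15 = 82
O→F→E→G→U→M→O: 16+7+11+7+12+3 = 56
O→F→E→G→M→U→O: 16+7+11+13+12+15 = 74
O→F→U→E→M→G→O: 16+9+16+24+13+12 = 90
O→F→U→E→G→M→O: 16+9+16+11+13+3 = 68
O→F→U→M→E→G→O: 16+9+12+24+11+12 = 84
O→F→U→M→G→E→O: 16+9+12+13+11+23 = 84
O→F→U→G→E→M→O: 16+9+7+11+24+3 = 70
O→F→U→G→M→E→O: 16+9+7+13+24+23 = 92
O→F→M→E→U→G→O: 16+17+24+16+7+12 = 92
O→F→M→E→G→U→O: 16+17+24+11+7+15 = 90
… (46 more)
O→M→U→F→E→G→O: 3+12+9+7+11+12 = 54  ← best
The minimum is 54.
One optimal route: O → M → U → F → E → G → O (or its reverse).

Minimum total distance: 54 blocks.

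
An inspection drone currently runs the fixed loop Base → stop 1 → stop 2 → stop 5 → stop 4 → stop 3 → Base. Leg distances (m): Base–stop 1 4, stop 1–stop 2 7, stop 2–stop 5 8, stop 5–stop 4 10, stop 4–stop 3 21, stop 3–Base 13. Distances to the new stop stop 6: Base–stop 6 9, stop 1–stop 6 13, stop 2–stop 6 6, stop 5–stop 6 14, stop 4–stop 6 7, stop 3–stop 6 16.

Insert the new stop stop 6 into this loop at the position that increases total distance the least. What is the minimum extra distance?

Insertion cost between consecutive stops i–j is d(i,stop 6) + d(stop 6,j) − d(i,j):
  between Base and stop 1: 9 + 13 − 4 = 18
  between stop 1 and stop 2: 13 + 6 − 7 = 12
  between stop 2 and stop 5: 6 + 14 − 8 = 12
  between stop 5 and stop 4: 14 + 7 − 10 = 11
  between stop 4 and stop 3: 7 + 16 − 21 = 2
  between stop 3 and Base: 16 + 9 − 13 = 12
Cheapest insertion is between stop 4 and stop 3, adding 2.
New total = 63 + 2 = 65.

Minimum extra distance: 2 m, inserting stop 6 between stop 4 and stop 3.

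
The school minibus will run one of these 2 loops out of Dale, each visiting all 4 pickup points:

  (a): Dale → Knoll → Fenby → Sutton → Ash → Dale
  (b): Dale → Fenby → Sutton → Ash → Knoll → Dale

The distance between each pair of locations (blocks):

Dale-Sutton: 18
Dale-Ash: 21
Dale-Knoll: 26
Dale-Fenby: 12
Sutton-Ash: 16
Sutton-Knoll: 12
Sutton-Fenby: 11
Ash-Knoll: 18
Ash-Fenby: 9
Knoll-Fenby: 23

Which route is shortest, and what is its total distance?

(a): 26 + 23 + 11 + 16 + 21 = 97
(b): 12 + 11 + 16 + 18 + 26 = 83

Shortest is (b), total 83 blocks.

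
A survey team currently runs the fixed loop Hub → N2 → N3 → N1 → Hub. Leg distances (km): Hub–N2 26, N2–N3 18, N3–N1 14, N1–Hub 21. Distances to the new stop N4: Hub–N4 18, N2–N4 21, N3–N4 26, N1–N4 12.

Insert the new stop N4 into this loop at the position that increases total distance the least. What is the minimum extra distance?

+9 km — insert N4 between N1 and Hub.

Insertion cost between consecutive stops i–j is d(i,N4) + d(N4,j) − d(i,j):
  between Hub and N2: 18 + 21 − 26 = 13
  between N2 and N3: 21 + 26 − 18 = 29
  between N3 and N1: 26 + 12 − 14 = 24
  between N1 and Hub: 12 + 18 − 21 = 9
Cheapest insertion is between N1 and Hub, adding 9.
New total = 79 + 9 = 88.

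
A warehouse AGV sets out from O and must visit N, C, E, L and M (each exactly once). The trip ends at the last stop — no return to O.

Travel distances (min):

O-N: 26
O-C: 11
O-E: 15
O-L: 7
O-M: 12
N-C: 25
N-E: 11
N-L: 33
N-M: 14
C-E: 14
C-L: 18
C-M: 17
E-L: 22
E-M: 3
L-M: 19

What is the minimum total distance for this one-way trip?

Shortest open route: 56 min.

There are 5! = 120 possible orderings.
O - N - C - E - L - M: 26+25+14+22+19 = 106
O - N - C - E - M - L: 26+25+14+3+19 = 87
O - N - C - L - E - M: 26+25+18+22+3 = 94
O - N - C - L - M - E: 26+25+18+19+3 = 91
O - N - C - M - E - L: 26+25+17+3+22 = 93
O - N - C - M - L - E: 26+25+17+19+22 = 109
O - N - E - C - L - M: 26+11+14+18+19 = 88
O - N - E - C - M - L: 26+11+14+17+19 = 87
O - N - E - L - C - M: 26+11+22+18+17 = 94
O - N - E - L - M - C: 26+11+22+19+17 = 95
O - N - E - M - C - L: 26+11+3+17+18 = 75
O - N - E - M - L - C: 26+11+3+19+18 = 77
O - N - L - C - E - M: 26+33+18+14+3 = 94
O - N - L - C - M - E: 26+33+18+17+3 = 97
… (106 more)
O - L - C - E - M - N: 7+18+14+3+14 = 56  ← best
The minimum is 56.
One shortest path: O → L → C → E → M → N.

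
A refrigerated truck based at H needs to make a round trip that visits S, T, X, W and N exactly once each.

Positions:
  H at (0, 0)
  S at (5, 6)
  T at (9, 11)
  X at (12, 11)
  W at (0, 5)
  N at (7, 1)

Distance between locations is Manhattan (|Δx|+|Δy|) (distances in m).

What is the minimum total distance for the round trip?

H→S→T→X→W→N→H: 11+9+3+18+11+8 = 60
H→S→T→X→N→W→H: 11+9+3+15+11+5 = 54
H→S→T→W→X→N→H: 11+9+15+18+15+8 = 76
H→S→T→W→N→X→H: 11+9+15+11+15+23 = 84
H→S→T→N→X→W→H: 11+9+12+15+18+5 = 70
H→S→T→N→W→X→H: 11+9+12+11+18+23 = 84
H→S→X→T→W→N→H: 11+12+3+15+11+8 = 60
H→S→X→T→N→W→H: 11+12+3+12+11+5 = 54
H→S→X→W→T→N→H: 11+12+18+15+12+8 = 76
H→S→X→W→N→T→H: 11+12+18+11+12+20 = 84
H→S→X→N→T→W→H: 11+12+15+12+15+5 = 70
H→S→X→N→W→T→H: 11+12+15+11+15+20 = 84
H→S→W→T→X→N→H: 11+6+15+3+15+8 = 58
H→S→W→T→N→X→H: 11+6+15+12+15+23 = 82
… (46 more)
H→W→S→T→X→N→H: 5+6+9+3+15+8 = 46  ← best
The minimum is 46.
One optimal route: H → W → S → T → X → N → H (or its reverse).

46 m — the shortest possible round trip.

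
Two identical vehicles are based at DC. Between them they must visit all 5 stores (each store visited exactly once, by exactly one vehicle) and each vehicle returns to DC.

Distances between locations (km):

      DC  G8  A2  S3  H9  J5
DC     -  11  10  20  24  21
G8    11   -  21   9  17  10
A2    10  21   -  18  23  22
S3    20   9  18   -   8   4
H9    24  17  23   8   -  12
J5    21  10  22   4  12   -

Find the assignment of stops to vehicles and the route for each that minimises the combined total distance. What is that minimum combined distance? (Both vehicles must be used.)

Try each way of splitting the stops between the two vehicles (each non-empty) and, for each split, find the best tour for each vehicle:
  {G8} + {A2, S3, H9, J5}: 22 + 66 = 88
  {A2} + {G8, S3, H9, J5}: 20 + 57 = 77
  {G8, A2} + {S3, H9, J5}: 42 + 57 = 99
  {S3} + {G8, A2, H9, J5}: 40 + 66 = 106
  {G8, S3} + {A2, H9, J5}: 40 + 66 = 106
  {A2, S3} + {G8, H9, J5}: 48 + 57 = 105
  … (15 splits in total)
Best: vehicle 1 DC → A2 → DC = 20; vehicle 2 DC → G8 → J5 → S3 → H9 → DC = 57; combined 77.

Minimum combined distance: 77 km.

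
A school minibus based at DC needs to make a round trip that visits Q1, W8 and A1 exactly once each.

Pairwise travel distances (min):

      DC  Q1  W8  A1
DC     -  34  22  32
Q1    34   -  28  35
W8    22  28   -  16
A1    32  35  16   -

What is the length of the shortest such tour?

There are 3 distinct closed tours to check (reversals are equivalent).
DC - Q1 - W8 - A1 - DC: 34+28+16+32 = 110
DC - Q1 - A1 - W8 - DC: 34+35+16+22 = 107
DC - W8 - Q1 - A1 - DC: 22+28+35+32 = 117
The minimum is 107.
One optimal route: DC → Q1 → A1 → W8 → DC (or its reverse).

Shortest round trip = 107 min.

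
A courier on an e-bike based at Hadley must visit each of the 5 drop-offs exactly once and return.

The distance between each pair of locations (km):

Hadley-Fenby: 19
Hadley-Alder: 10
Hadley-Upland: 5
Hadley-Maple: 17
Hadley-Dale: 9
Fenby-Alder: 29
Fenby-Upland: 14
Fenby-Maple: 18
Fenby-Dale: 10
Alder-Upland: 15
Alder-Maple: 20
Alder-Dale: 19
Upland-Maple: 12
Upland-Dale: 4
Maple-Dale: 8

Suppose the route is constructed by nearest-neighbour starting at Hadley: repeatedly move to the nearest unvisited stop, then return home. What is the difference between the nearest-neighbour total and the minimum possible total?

Hadley: Upland=5, Dale=9, Alder=10, Maple=17, Fenby=19 ⇒ Upland
Upland: Dale=4, Maple=12, Fenby=14, Alder=15 ⇒ Dale
Dale: Maple=8, Fenby=10, Alder=19 ⇒ Maple
Maple: Fenby=18, Alder=20 ⇒ Fenby
Fenby: Alder=29 ⇒ Alder
NN route Hadley → Upland → Dale → Maple → Fenby → Alder → Hadley costs 74.
Optimal: Hadley → Alder → Maple → Fenby → Dale → Upland → Hadley costs 67 (by enumerating all 60 distinct tours).
Excess = 74 − 67 = 7.

The nearest-neighbour route is 7 km longer than optimal.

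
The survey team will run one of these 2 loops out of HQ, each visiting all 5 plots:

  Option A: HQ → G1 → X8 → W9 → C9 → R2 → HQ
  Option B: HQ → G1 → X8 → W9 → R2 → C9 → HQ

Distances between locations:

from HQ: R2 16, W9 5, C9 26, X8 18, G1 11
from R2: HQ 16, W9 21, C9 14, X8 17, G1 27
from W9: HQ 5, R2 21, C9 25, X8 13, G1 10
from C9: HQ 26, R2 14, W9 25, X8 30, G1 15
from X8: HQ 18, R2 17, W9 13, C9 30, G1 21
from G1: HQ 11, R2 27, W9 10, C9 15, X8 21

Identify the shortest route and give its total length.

Option A: 11 + 21 + 13 + 25 + 14 + 16 = 100
Option B: 11 + 21 + 13 + 21 + 14 + 26 = 106

100 — Option A is the shortest.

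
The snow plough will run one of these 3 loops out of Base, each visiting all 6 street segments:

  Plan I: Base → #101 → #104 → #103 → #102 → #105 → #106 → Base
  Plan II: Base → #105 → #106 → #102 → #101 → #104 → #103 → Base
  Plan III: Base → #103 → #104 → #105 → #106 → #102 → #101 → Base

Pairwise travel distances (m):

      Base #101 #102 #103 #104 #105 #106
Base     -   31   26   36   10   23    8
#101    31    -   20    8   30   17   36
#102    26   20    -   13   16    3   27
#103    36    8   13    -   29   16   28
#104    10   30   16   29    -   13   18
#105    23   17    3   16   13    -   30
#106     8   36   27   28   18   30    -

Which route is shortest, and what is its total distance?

Plan I: 31 + 30 + 29 + 13 + 3 + 30 + 8 = 144
Plan II: 23 + 30 + 27 + 20 + 30 + 29 + 36 = 195
Plan III: 36 + 29 + 13 + 30 + 27 + 20 + 31 = 186

Shortest is Plan I, total 144 m.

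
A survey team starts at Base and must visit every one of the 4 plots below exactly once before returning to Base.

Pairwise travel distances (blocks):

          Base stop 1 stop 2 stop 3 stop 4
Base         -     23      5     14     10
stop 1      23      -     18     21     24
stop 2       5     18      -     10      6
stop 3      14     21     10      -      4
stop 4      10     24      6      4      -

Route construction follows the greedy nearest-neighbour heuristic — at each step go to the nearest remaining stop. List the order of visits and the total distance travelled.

59 blocks along Base → stop 2 → stop 4 → stop 3 → stop 1 → Base.

At Base the remaining stops are stop 2 5, stop 4 10, stop 3 14, stop 1 23; go to stop 2.
At stop 2 the remaining stops are stop 4 6, stop 3 10, stop 1 18; go to stop 4.
At stop 4 the remaining stops are stop 3 4, stop 1 24; go to stop 3.
At stop 3 the remaining stops are stop 1 21; go to stop 1.
Return stop 1→Base: 23.
Total = 5 + 6 + 4 + 21 + 23 = 59.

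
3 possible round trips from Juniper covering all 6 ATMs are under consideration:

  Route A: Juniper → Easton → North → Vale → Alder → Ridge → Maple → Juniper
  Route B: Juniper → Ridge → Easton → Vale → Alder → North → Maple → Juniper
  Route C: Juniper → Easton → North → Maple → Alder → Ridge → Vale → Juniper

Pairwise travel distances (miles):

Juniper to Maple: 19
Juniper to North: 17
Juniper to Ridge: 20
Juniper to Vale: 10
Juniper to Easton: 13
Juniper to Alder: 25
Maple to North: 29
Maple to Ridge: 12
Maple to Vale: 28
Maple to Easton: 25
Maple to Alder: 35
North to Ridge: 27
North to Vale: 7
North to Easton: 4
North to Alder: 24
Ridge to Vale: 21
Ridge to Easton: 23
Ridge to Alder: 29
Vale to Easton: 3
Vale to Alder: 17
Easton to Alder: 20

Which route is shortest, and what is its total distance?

Route A: 13 + 4 + 7 + 17 + 29 + 12 + 19 = 101
Route B: 20 + 23 + 3 + 17 + 24 + 29 + 19 = 135
Route C: 13 + 4 + 29 + 35 + 29 + 21 + 10 = 141

101 miles — Route A is the shortest.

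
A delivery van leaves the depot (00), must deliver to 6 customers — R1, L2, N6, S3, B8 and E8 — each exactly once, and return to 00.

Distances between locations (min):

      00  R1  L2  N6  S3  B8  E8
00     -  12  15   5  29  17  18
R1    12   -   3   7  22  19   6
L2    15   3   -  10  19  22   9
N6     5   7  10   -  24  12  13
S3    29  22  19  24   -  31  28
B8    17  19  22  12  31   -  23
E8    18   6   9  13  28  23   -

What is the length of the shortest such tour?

00-R1-L2-N6-S3-B8-E8-00: 12+3+10+24+31+23+18 = 121
00-R1-L2-N6-S3-E8-B8-00: 12+3+10+24+28+23+17 = 117
00-R1-L2-N6-B8-S3-E8-00: 12+3+10+12+31+28+18 = 114
00-R1-L2-N6-B8-E8-S3-00: 12+3+10+12+23+28+29 = 117
00-R1-L2-N6-E8-S3-B8-00: 12+3+10+13+28+31+17 = 114
00-R1-L2-N6-E8-B8-S3-00: 12+3+10+13+23+31+29 = 121
00-R1-L2-S3-N6-B8-E8-00: 12+3+19+24+12+23+18 = 111
00-R1-L2-S3-N6-E8-B8-00: 12+3+19+24+13+23+17 = 111
… (352 more)
00-R1-E8-L2-S3-B8-N6-00: 12+6+9+19+31+12+5 = 94  ← best
The minimum is 94.
One optimal route: 00 → R1 → E8 → L2 → S3 → B8 → N6 → 00 (or its reverse).

Shortest round trip = 94 min.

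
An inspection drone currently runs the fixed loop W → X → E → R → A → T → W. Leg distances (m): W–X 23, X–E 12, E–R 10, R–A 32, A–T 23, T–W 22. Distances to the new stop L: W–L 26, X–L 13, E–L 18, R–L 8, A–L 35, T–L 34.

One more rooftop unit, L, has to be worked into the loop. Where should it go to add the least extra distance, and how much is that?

Minimum extra distance: 11 m, inserting L between R and A.

Insertion cost between consecutive stops i–j is d(i,L) + d(L,j) − d(i,j):
  between W and X: 26 + 13 − 23 = 16
  between X and E: 13 + 18 − 12 = 19
  between E and R: 18 + 8 − 10 = 16
  between R and A: 8 + 35 − 32 = 11
  between A and T: 35 + 34 − 23 = 46
  between T and W: 34 + 26 − 22 = 38
Cheapest insertion is between R and A, adding 11.
New total = 122 + 11 = 133.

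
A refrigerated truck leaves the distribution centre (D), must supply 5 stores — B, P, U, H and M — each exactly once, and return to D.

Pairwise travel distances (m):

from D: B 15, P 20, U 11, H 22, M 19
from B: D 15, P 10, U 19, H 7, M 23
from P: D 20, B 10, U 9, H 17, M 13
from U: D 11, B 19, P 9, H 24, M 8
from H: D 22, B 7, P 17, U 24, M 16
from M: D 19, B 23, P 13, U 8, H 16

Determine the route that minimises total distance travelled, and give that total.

There are 60 distinct closed tours to check (reversals are equivalent).
D→B→P→U→H→M→D: 15+10+9+24+16+19 = 93
D→B→P→U→M→H→D: 15+10+9+8+16+22 = 80
D→B→P→H→U→M→D: 15+10+17+24+8+19 = 93
D→B→P→H→M→U→D: 15+10+17+16+8+11 = 77
D→B→P→M→U→H→D: 15+10+13+8+24+22 = 92
D→B→P→M→H→U→D: 15+10+13+16+24+11 = 89
D→B→U→P→H→M→D: 15+19+9+17+16+19 = 95
D→B→U→P→M→H→D: 15+19+9+13+16+22 = 94
D→B→U→H→P→M→D: 15+19+24+17+13+19 = 107
D→B→U→H→M→P→D: 15+19+24+16+13+20 = 107
D→B→U→M→P→H→D: 15+19+8+13+17+22 = 94
D→B→U→M→H→P→D: 15+19+8+16+17+20 = 95
D→B→H→P→U→M→D: 15+7+17+9+8+19 = 75
D→B→H→P→M→U→D: 15+7+17+13+8+11 = 71
… (46 more)
The minimum is 71.
One optimal route: D → B → H → P → M → U → D (or its reverse).

71 m — the shortest possible round trip.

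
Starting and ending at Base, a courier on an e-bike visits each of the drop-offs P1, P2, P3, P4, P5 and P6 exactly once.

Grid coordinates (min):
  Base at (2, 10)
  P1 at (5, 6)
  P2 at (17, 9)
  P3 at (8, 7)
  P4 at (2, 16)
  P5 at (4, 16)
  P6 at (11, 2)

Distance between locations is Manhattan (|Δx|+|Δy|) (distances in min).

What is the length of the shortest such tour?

There are 360 distinct closed tours to check (reversals are equivalent).
Base → P1 → P2 → P3 → P4 → P5 → P6 → Base: 7+15+11+15+2+21+17 = 88
Base → P1 → P2 → P3 → P4 → P6 → P5 → Base: 7+15+11+15+23+21+8 = 100
Base → P1 → P2 → P3 → P5 → P4 → P6 → Base: 7+15+11+13+2+23+17 = 88
Base → P1 → P2 → P3 → P5 → P6 → P4 → Base: 7+15+11+13+21+23+6 = 96
Base → P1 → P2 → P3 → P6 → P4 → P5 → Base: 7+15+11+8+23+2+8 = 74
Base → P1 → P2 → P3 → P6 → P5 → P4 → Base: 7+15+11+8+21+2+6 = 70
Base → P1 → P2 → P4 → P3 → P5 → P6 → Base: 7+15+22+15+13+21+17 = 110
Base → P1 → P2 → P4 → P3 → P6 → P5 → Base: 7+15+22+15+8+21+8 = 96
… (352 more)
Base → P1 → P3 → P6 → P2 → P5 → P4 → Base: 7+4+8+13+20+2+6 = 60  ← best
The minimum is 60.
One optimal route: Base → P1 → P3 → P6 → P2 → P5 → P4 → Base (or its reverse).

Minimum total distance: 60 min.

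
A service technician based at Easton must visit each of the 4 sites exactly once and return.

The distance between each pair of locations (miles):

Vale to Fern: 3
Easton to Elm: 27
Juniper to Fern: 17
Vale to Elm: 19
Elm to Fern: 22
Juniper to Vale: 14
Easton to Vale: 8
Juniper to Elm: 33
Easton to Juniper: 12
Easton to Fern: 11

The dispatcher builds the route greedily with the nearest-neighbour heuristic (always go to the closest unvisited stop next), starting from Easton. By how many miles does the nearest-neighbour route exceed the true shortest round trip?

Easton: Vale=8, Fern=11, Juniper=12, Elm=27 ⇒ Vale
Vale: Fern=3, Juniper=14, Elm=19 ⇒ Fern
Fern: Juniper=17, Elm=22 ⇒ Juniper
Juniper: Elm=33 ⇒ Elm
NN route Easton → Vale → Fern → Juniper → Elm → Easton costs 88.
Optimal: Easton → Juniper → Vale → Elm → Fern → Easton costs 78 (by enumerating all 12 distinct tours).
Excess = 88 − 78 = 10.

Excess over optimum: 10 miles.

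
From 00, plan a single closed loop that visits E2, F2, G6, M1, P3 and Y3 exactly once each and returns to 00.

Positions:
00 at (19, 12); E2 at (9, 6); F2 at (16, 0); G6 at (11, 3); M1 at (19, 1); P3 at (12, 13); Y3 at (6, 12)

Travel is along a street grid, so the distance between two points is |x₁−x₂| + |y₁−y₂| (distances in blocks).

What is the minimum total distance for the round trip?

00-E2-F2-G6-M1-P3-Y3-00: 16+13+8+10+19+7+13 = 86
00-E2-F2-G6-M1-Y3-P3-00: 16+13+8+10+24+7+8 = 86
00-E2-F2-G6-P3-M1-Y3-00: 16+13+8+11+19+24+13 = 104
00-E2-F2-G6-P3-Y3-M1-00: 16+13+8+11+7+24+11 = 90
00-E2-F2-G6-Y3-M1-P3-00: 16+13+8+14+24+19+8 = 102
00-E2-F2-G6-Y3-P3-M1-00: 16+13+8+14+7+19+11 = 88
00-E2-F2-M1-G6-P3-Y3-00: 16+13+4+10+11+7+13 = 74
00-E2-F2-M1-G6-Y3-P3-00: 16+13+4+10+14+7+8 = 72
… (352 more)
00-M1-F2-G6-E2-Y3-P3-00: 11+4+8+5+9+7+8 = 52  ← best
The minimum is 52.
One optimal route: 00 → M1 → F2 → G6 → E2 → Y3 → P3 → 00 (or its reverse).

52 blocks — the shortest possible round trip.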